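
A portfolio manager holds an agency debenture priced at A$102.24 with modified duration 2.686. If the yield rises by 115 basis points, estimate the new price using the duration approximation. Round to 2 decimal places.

A$99.08

Duration approximation: ΔP/P ≈ -D_mod · Δy = -2.686 × (+0.0115) = -0.030889.
New price ≈ 102.24 × (1 - 0.030889) = 99.08190864.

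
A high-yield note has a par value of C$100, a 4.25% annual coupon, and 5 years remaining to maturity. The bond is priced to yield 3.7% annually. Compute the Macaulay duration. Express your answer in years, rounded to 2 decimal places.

Periodic yield y = 0.037. Discount each cash flow and weight by its year:
  t   CF        PV=CF/(1+0.037)^t    t·PV
  1         4.25         4.0984         4.0984
  2         4.25         3.9521         7.9043
  3         4.25         3.8111        11.4334
  4         4.25         3.6751        14.7006
  5       104.25        86.9325       434.6626
  Σ                    102.4693       472.7992
Price P = Σ PV = 102.4693.
Macaulay duration = Σ(t·PV) / P = 472.7992 / 102.4693 = 4.61406 years.

4.61 years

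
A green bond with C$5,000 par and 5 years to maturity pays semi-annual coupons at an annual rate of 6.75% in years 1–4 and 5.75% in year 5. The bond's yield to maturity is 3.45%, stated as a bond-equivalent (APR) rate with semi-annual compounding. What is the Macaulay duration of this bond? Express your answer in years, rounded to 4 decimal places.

4.3768 years

Periodic yield y = 0.01725. Discount each cash flow and weight by its period:
  t   CF        PV=CF/(1+0.01725)^t    t·PV
  1       168.75       165.8884       165.8884
  2       168.75       163.0754       326.1507
  3       168.75       160.3100       480.9301
  4       168.75       157.5916       630.3663
  5       168.75       154.9192       774.5961
  6       168.75       152.2922       913.7531
  7       168.75       149.7097     1,047.9678
  8       168.75       147.1710     1,177.3679
  9       143.75       123.2420     1,109.1776
  10    5,143.75     4,335.1374    43,351.3741
  Σ                  5,709.3368    49,977.5719
Price P = Σ PV = 5,709.3368.
Macaulay duration = Σ(t·PV) / P = 49,977.5719 / 5,709.3368 = 8.75366 half-year periods.
In years: 8.75366 / 2 = 4.37683 years.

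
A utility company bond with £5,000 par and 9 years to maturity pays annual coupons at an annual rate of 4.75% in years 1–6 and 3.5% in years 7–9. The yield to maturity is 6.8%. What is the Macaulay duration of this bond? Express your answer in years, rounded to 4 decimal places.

Periodic yield y = 0.068. Discount each cash flow and weight by its year:
  t   CF        PV=CF/(1+0.068)^t    t·PV
  1       237.50       222.3783       222.3783
  2       237.50       208.2194       416.4387
  3       237.50       194.9619       584.8858
  4       237.50       182.5486       730.1946
  5       237.50       170.9257       854.6285
  6       237.50       160.0428       960.2567
  7       175.00       110.4178       772.9249
  8       175.00       103.3875       827.1000
  9     5,175.00     2,862.6555    25,763.8991
  Σ                  4,215.5375    31,132.7066
Price P = Σ PV = 4,215.5375.
Macaulay duration = Σ(t·PV) / P = 31,132.7066 / 4,215.5375 = 7.38523 years.

7.3852 years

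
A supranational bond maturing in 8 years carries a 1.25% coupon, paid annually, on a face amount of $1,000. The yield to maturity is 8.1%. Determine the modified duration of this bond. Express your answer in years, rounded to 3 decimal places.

6.975 years

Periodic yield y = 0.081. First find Macaulay duration:
  t   CF        PV=CF/(1+0.081)^t    t·PV
  1        12.50        11.5634        11.5634
  2        12.50        10.6969        21.3938
  3        12.50         9.8954        29.6862
  4        12.50         9.1539        36.6157
  5        12.50         8.4680        42.3401
  6        12.50         7.8335        47.0010
  7        12.50         7.2465        50.7257
  8     1,012.50       542.9871     4,343.8965
  Σ                    607.8447     4,583.2223
P = 607.8447; Macaulay duration = 4,583.2223 / 607.8447 = 7.54012 years.
Modified duration = D_Mac / (1 + y) = 7.54012 / 1.081 = 6.97513 years.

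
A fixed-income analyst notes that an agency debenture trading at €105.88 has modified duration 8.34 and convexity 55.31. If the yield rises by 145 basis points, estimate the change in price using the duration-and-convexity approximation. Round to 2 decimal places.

-€12.19

Duration effect: -D_mod·Δy = -8.34 × (+0.0145) = -0.120930
Convexity effect: ½·C·(Δy)² = 0.5 × 55.31 × (0.0145)² = +0.00581446375
ΔP/P ≈ -0.120930 + 0.00581446375 = -0.11511553625
ΔP ≈ 105.88 × (-0.11511553625) = -12.18843297815.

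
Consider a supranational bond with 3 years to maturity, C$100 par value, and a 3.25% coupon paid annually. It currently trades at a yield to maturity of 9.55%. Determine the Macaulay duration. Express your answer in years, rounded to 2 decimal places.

Periodic yield y = 0.0955. Discount each cash flow and weight by its year:
  t   CF        PV=CF/(1+0.0955)^t    t·PV
  1         3.25         2.9667         2.9667
  2         3.25         2.7081         5.4161
  3       103.25        78.5331       235.5994
  Σ                     84.2079       243.9822
Price P = Σ PV = 84.2079.
Macaulay duration = Σ(t·PV) / P = 243.9822 / 84.2079 = 2.89738 years.

2.90 years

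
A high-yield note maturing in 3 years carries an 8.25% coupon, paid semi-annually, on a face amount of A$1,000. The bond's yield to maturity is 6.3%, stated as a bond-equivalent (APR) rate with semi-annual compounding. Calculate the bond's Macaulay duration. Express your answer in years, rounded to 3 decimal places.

Periodic yield y = 0.0315. Discount each cash flow and weight by its period:
  t   CF        PV=CF/(1+0.0315)^t    t·PV
  1        41.25        39.9903        39.9903
  2        41.25        38.7691        77.5382
  3        41.25        37.5851       112.7554
  4        41.25        36.4374       145.7495
  5        41.25        35.3246       176.6232
  6     1,041.25       864.4495     5,186.6969
  Σ                  1,052.5560     5,739.3535
Price P = Σ PV = 1,052.5560.
Macaulay duration = Σ(t·PV) / P = 5,739.3535 / 1,052.5560 = 5.45278 half-year periods.
In years: 5.45278 / 2 = 2.72639 years.

2.726 years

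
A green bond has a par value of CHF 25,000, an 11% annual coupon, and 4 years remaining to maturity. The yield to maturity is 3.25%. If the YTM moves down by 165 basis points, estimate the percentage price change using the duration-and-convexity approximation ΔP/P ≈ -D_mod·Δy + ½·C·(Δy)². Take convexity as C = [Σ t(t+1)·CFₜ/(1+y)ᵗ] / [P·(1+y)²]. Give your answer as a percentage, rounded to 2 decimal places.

With y = 0.0325:
  t   CF        PV=CF/(1+0.0325)^t    t·PV        t(t+1)·PV
  1     2,750.00     2,663.4383     2,663.4383       5,326.8765
  2     2,750.00     2,579.6012     5,159.2024      15,477.6073
  3     2,750.00     2,498.4031     7,495.2093      29,980.8374
  4    27,750.00    24,417.5871    97,670.3485     488,351.7427
  Σ                 32,159.0297   112,988.1986     539,137.0639
P = 32,159.0297; D_Mac = 3.51342 yrs; D_mod = 3.40283 yrs; C = 15.72592.
Duration effect: -3.40283 × (-0.0165) = +0.056147
Convexity effect: 0.5 × 15.72592 × (-0.0165)² = +0.0021407
ΔP/P ≈ +0.056147 + 0.0021407 = +0.058287 = +5.8287%.

+5.83%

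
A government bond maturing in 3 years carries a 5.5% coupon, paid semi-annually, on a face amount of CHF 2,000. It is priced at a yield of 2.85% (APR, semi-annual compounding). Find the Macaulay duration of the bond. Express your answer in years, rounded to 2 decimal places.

Periodic yield y = 0.01425. Discount each cash flow and weight by its period:
  t   CF        PV=CF/(1+0.01425)^t    t·PV
  1        55.00        54.2273        54.2273
  2        55.00        53.4654       106.9308
  3        55.00        52.7142       158.1426
  4        55.00        51.9736       207.8943
  5        55.00        51.2434       256.2168
  6     2,055.00     1,887.7380    11,326.4283
  Σ                  2,151.3618    12,109.8400
Price P = Σ PV = 2,151.3618.
Macaulay duration = Σ(t·PV) / P = 12,109.8400 / 2,151.3618 = 5.62892 half-year periods.
In years: 5.62892 / 2 = 2.81446 years.

2.81 years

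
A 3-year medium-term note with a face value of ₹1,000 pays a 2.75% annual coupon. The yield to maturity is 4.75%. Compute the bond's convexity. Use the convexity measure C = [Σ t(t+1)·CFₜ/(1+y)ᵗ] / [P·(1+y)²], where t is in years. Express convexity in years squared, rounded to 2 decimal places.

With y = 0.0475:
  t   CF        PV=CF/(1+0.0475)^t    t·PV        t(t+1)·PV
  1        27.50        26.2530        26.2530          52.5060
  2        27.50        25.0625        50.1250         150.3751
  3     1,027.50       893.9634     2,681.8902      10,727.5607
  Σ                    945.2789     2,758.2682      10,930.4418
P = 945.2789.
Convexity = Σ t(t+1)·PV / [P·(1+y)²] = 10,930.4418 / (945.2789 × 1.097256) = 10.53828.

10.54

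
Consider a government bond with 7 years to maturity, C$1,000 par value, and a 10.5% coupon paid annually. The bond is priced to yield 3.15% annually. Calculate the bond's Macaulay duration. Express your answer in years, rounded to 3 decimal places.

Periodic yield y = 0.0315. Discount each cash flow and weight by its year:
  t   CF        PV=CF/(1+0.0315)^t    t·PV
  1       105.00       101.7935       101.7935
  2       105.00        98.6849       197.3699
  3       105.00        95.6713       287.0139
  4       105.00        92.7497       370.9987
  5       105.00        89.9173       449.5864
  6       105.00        87.1714       523.0283
  7     1,105.00       889.3601     6,225.5208
  Σ                  1,455.3482     8,155.3114
Price P = Σ PV = 1,455.3482.
Macaulay duration = Σ(t·PV) / P = 8,155.3114 / 1,455.3482 = 5.60368 years.

5.604 years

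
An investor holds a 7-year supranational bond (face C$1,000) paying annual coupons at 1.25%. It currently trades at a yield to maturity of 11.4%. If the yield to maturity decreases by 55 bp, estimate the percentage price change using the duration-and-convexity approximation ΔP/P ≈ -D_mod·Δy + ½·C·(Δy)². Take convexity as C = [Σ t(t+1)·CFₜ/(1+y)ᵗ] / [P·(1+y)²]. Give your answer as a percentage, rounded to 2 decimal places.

+3.33%

With y = 0.114:
  t   CF        PV=CF/(1+0.114)^t    t·PV        t(t+1)·PV
  1        12.50        11.2208        11.2208          22.4417
  2        12.50        10.0726        20.1451          60.4353
  3        12.50         9.0418        27.1254         108.5015
  4        12.50         8.1165        32.4660         162.3302
  5        12.50         7.2859        36.4296         218.5774
  6        12.50         6.5403        39.2419         274.6934
  7     1,012.50       475.5527     3,328.8692      26,630.9539
  Σ                    527.8307     3,495.4981      27,477.9333
P = 527.8307; D_Mac = 6.62239 yrs; D_mod = 5.94469 yrs; C = 41.94875.
Duration effect: -5.94469 × (-0.0055) = +0.032696
Convexity effect: 0.5 × 41.94875 × (-0.0055)² = +0.0006345
ΔP/P ≈ +0.032696 + 0.0006345 = +0.033330 = +3.3330%.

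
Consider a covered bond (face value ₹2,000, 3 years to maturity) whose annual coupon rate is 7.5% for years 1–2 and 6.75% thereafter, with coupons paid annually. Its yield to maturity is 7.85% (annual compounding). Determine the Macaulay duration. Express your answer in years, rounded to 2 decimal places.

Periodic yield y = 0.0785. Discount each cash flow and weight by its year:
  t   CF        PV=CF/(1+0.0785)^t    t·PV
  1       150.00       139.0821       139.0821
  2       150.00       128.9588       257.9176
  3     2,135.00     1,701.9133     5,105.7399
  Σ                  1,969.9541     5,502.7395
Price P = Σ PV = 1,969.9541.
Macaulay duration = Σ(t·PV) / P = 5,502.7395 / 1,969.9541 = 2.79333 years.

2.79 years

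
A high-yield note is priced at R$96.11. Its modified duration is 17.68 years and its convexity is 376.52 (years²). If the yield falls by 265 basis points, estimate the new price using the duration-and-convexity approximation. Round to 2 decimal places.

Duration effect: -D_mod·Δy = -17.68 × (-0.0265) = +0.468520
Convexity effect: ½·C·(Δy)² = 0.5 × 376.52 × (-0.0265)² = +0.132205585
ΔP/P ≈ +0.468520 + 0.132205585 = +0.600725585
New price ≈ 96.11 × (1 + 0.600725585) = 153.84573597435.

R$153.85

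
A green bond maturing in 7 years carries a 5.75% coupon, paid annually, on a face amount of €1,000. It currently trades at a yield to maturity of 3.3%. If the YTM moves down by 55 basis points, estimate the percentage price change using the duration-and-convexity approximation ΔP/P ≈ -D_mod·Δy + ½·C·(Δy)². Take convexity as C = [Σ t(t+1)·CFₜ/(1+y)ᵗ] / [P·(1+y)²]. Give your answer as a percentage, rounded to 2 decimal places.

+3.28%

With y = 0.033:
  t   CF        PV=CF/(1+0.033)^t    t·PV        t(t+1)·PV
  1        57.50        55.6631        55.6631         111.3262
  2        57.50        53.8849       107.7698         323.3095
  3        57.50        52.1635       156.4906         625.9622
  4        57.50        50.4971       201.9885       1,009.9423
  5        57.50        48.8839       244.4197       1,466.5183
  6        57.50        47.3223       283.9338       1,987.5369
  7     1,057.50       842.5159     5,897.6116      47,180.8925
  Σ                  1,150.9309     6,947.8771      52,705.4880
P = 1,150.9309; D_Mac = 6.03675 yrs; D_mod = 5.84390 yrs; C = 42.91469.
Duration effect: -5.84390 × (-0.0055) = +0.032141
Convexity effect: 0.5 × 42.91469 × (-0.0055)² = +0.0006491
ΔP/P ≈ +0.032141 + 0.0006491 = +0.032791 = +3.2791%.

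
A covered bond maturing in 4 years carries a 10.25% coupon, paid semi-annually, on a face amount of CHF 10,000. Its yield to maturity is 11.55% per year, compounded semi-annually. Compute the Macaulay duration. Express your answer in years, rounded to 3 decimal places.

Periodic yield y = 0.05775. Discount each cash flow and weight by its period:
  t   CF        PV=CF/(1+0.05775)^t    t·PV
  1       512.50       484.5190       484.5190
  2       512.50       458.0657       916.1315
  3       512.50       433.0567     1,299.1701
  4       512.50       409.4131     1,637.6524
  5       512.50       387.0604     1,935.3018
  6       512.50       365.9280     2,195.5681
  7       512.50       345.9494     2,421.6461
  8    10,512.50     6,708.7520    53,670.0159
  Σ                  9,592.7444    64,560.0049
Price P = Σ PV = 9,592.7444.
Macaulay duration = Σ(t·PV) / P = 64,560.0049 / 9,592.7444 = 6.73009 half-year periods.
In years: 6.73009 / 2 = 3.36504 years.

3.365 years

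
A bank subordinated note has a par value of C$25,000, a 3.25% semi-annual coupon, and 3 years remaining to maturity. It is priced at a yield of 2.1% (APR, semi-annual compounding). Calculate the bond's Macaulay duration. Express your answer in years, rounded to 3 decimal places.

2.885 years

Periodic yield y = 0.0105. Discount each cash flow and weight by its period:
  t   CF        PV=CF/(1+0.0105)^t    t·PV
  1       406.25       402.0287       402.0287
  2       406.25       397.8513       795.7025
  3       406.25       393.7172     1,181.1517
  4       406.25       389.6262     1,558.5046
  5       406.25       385.5776     1,927.8880
  6    25,406.25    23,862.8692   143,177.2150
  Σ                 25,831.6701   149,042.4905
Price P = Σ PV = 25,831.6701.
Macaulay duration = Σ(t·PV) / P = 149,042.4905 / 25,831.6701 = 5.76976 half-year periods.
In years: 5.76976 / 2 = 2.88488 years.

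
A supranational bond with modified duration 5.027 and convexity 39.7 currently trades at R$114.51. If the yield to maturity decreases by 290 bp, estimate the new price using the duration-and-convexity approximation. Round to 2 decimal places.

R$133.12

Duration effect: -D_mod·Δy = -5.027 × (-0.029) = +0.145783
Convexity effect: ½·C·(Δy)² = 0.5 × 39.7 × (-0.029)² = +0.01669385
ΔP/P ≈ +0.145783 + 0.01669385 = +0.16247685
New price ≈ 114.51 × (1 + 0.16247685) = 133.1152240935.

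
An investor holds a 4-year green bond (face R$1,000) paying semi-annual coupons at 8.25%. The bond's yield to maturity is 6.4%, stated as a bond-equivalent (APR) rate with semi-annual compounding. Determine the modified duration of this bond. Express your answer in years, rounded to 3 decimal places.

Periodic yield y = 0.032. First find Macaulay duration:
  t   CF        PV=CF/(1+0.032)^t    t·PV
  1        41.25        39.9709        39.9709
  2        41.25        38.7315        77.4630
  3        41.25        37.5305       112.5916
  4        41.25        36.3668       145.4672
  5        41.25        35.2392       176.1958
  6        41.25        34.1465       204.8788
  7        41.25        33.0877       231.6136
  8     1,041.25       809.3147     6,474.5177
  Σ                  1,064.3878     7,462.6987
P = 1,064.3878; Macaulay duration = 7,462.6987 / 1,064.3878 = 7.01126 half-year periods = 3.50563 years.
Modified duration = D_Mac / (1 + y) = 3.50563 / 1.032 = 3.39693 years.

3.397 years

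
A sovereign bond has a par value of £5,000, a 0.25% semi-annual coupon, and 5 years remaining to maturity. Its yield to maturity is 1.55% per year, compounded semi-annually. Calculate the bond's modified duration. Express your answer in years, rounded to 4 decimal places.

4.9326 years

Periodic yield y = 0.00775. First find Macaulay duration:
  t   CF        PV=CF/(1+0.00775)^t    t·PV
  1         6.25         6.2019         6.2019
  2         6.25         6.1542        12.3085
  3         6.25         6.1069        18.3207
  4         6.25         6.0599        24.2398
  5         6.25         6.0133        30.0667
  6         6.25         5.9671        35.8026
  7         6.25         5.9212        41.4485
  8         6.25         5.8757        47.0054
  9         6.25         5.8305        52.4744
  10    5,006.25     4,634.3034    46,343.0342
  Σ                  4,688.4343    46,610.9027
P = 4,688.4343; Macaulay duration = 46,610.9027 / 4,688.4343 = 9.94168 half-year periods = 4.97084 years.
Modified duration = D_Mac / (1 + y) = 4.97084 / 1.00775 = 4.93261 years.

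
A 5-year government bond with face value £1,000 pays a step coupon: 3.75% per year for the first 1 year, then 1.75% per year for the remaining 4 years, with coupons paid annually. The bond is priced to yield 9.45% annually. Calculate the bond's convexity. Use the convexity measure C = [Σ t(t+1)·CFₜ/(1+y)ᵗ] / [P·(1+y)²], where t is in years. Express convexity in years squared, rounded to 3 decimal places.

23.110

With y = 0.0945:
  t   CF        PV=CF/(1+0.0945)^t    t·PV        t(t+1)·PV
  1        37.50        34.2622        34.2622          68.5244
  2        17.50        14.6085        29.2171          87.6512
  3        17.50        13.3472        40.0417         160.1666
  4        17.50        12.1948        48.7792         243.8962
  5     1,017.50       647.8218     3,239.1092      19,434.6553
  Σ                    722.2346     3,391.4094      19,994.8937
P = 722.2346.
Convexity = Σ t(t+1)·PV / [P·(1+y)²] = 19,994.8937 / (722.2346 × 1.197930) = 23.11050.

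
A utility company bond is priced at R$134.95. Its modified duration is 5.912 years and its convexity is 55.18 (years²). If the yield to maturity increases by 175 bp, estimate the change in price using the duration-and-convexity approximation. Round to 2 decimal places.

-R$12.82

Duration effect: -D_mod·Δy = -5.912 × (+0.0175) = -0.103460
Convexity effect: ½·C·(Δy)² = 0.5 × 55.18 × (0.0175)² = +0.0084494375
ΔP/P ≈ -0.103460 + 0.0084494375 = -0.0950105625
ΔP ≈ 134.95 × (-0.0950105625) = -12.821675409375.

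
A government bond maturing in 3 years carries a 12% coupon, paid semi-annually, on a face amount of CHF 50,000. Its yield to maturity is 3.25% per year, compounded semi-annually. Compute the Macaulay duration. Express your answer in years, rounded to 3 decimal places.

2.653 years

Periodic yield y = 0.01625. Discount each cash flow and weight by its period:
  t   CF        PV=CF/(1+0.01625)^t    t·PV
  1     3,000.00     2,952.0295     2,952.0295
  2     3,000.00     2,904.8261     5,809.6522
  3     3,000.00     2,858.3775     8,575.1324
  4     3,000.00     2,812.6715    11,250.6862
  5     3,000.00     2,767.6965    13,838.4824
  6    53,000.00    48,114.1168   288,684.7007
  Σ                 62,409.7179   331,110.6834
Price P = Σ PV = 62,409.7179.
Macaulay duration = Σ(t·PV) / P = 331,110.6834 / 62,409.7179 = 5.30543 half-year periods.
In years: 5.30543 / 2 = 2.65272 years.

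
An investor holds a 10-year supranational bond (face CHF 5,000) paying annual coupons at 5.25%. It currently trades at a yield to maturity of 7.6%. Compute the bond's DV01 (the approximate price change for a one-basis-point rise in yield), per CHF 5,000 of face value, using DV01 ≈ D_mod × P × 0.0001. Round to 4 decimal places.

CHF 3.0507

Periodic yield y = 0.076.
  t   CF        PV=CF/(1+0.076)^t    t·PV
  1       262.50       243.9591       243.9591
  2       262.50       226.7278       453.4556
  3       262.50       210.7136       632.1407
  4       262.50       195.8305       783.3218
  5       262.50       181.9986       909.9928
  6       262.50       169.1436     1,014.8619
  7       262.50       157.1967     1,100.3769
  8       262.50       146.0936     1,168.7487
  9       262.50       135.7747     1,221.9723
  10    5,262.50     2,529.7022    25,297.0218
  Σ                  4,197.1403    32,825.8515
P = 4,197.1403; D_Mac = 7.82100 yrs; D_mod = 7.26859 yrs.
DV01 ≈ 7.26859 × 4,197.1403 × 0.0001 = 3.050730.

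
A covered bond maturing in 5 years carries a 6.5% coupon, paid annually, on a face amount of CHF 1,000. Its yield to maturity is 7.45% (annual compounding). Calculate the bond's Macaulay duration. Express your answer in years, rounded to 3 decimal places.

4.413 years

Periodic yield y = 0.0745. Discount each cash flow and weight by its year:
  t   CF        PV=CF/(1+0.0745)^t    t·PV
  1        65.00        60.4933        60.4933
  2        65.00        56.2990       112.5980
  3        65.00        52.3955       157.1865
  4        65.00        48.7627       195.0508
  5     1,065.00       743.5626     3,717.8128
  Σ                    961.5130     4,243.1413
Price P = Σ PV = 961.5130.
Macaulay duration = Σ(t·PV) / P = 4,243.1413 / 961.5130 = 4.41298 years.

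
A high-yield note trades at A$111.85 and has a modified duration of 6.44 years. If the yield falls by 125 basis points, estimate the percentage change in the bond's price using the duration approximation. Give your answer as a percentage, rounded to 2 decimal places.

+8.05%

Duration approximation: ΔP/P ≈ -D_mod · Δy = -6.44 × (-0.0125) = +0.080500.
As a percentage: +8.0500%.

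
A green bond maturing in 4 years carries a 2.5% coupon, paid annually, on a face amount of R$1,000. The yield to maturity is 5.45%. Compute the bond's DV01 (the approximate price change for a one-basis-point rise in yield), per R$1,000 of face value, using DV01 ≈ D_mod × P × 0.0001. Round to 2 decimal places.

Periodic yield y = 0.0545.
  t   CF        PV=CF/(1+0.0545)^t    t·PV
  1        25.00        23.7079        23.7079
  2        25.00        22.4826        44.9652
  3        25.00        21.3206        63.9619
  4     1,025.00       828.9675     3,315.8702
  Σ                    896.4787     3,448.5053
P = 896.4787; D_Mac = 3.84672 yrs; D_mod = 3.64791 yrs.
DV01 ≈ 3.64791 × 896.4787 × 0.0001 = 0.327028.

R$0.33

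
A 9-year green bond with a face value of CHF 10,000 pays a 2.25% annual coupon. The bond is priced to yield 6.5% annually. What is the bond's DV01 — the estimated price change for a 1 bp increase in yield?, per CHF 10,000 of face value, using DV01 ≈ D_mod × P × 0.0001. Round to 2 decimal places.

CHF 5.44

Periodic yield y = 0.065.
  t   CF        PV=CF/(1+0.065)^t    t·PV
  1       225.00       211.2676       211.2676
  2       225.00       198.3733       396.7467
  3       225.00       186.2660       558.7981
  4       225.00       174.8977       699.5908
  5       225.00       164.2232       821.1159
  6       225.00       154.2002       925.2011
  7       225.00       144.7889     1,013.5223
  8       225.00       135.9520     1,087.6161
  9    10,225.00     5,801.1868    52,210.6808
  Σ                  7,171.1557    57,924.5394
P = 7,171.1557; D_Mac = 8.07743 yrs; D_mod = 7.58445 yrs.
DV01 ≈ 7.58445 × 7,171.1557 × 0.0001 = 5.438924.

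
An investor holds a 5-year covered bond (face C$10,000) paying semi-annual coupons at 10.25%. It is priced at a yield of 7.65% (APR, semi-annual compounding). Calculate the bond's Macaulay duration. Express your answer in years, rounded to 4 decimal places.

4.0887 years

Periodic yield y = 0.03825. Discount each cash flow and weight by its period:
  t   CF        PV=CF/(1+0.03825)^t    t·PV
  1       512.50       493.6191       493.6191
  2       512.50       475.4337       950.8675
  3       512.50       457.9184     1,373.7551
  4       512.50       441.0483     1,764.1930
  5       512.50       424.7997     2,123.9984
  6       512.50       409.1497     2,454.8982
  7       512.50       394.0763     2,758.5339
  8       512.50       379.5582     3,036.4654
  9       512.50       365.5749     3,290.1744
  10   10,512.50     7,222.4844    72,224.8438
  Σ                 11,063.6625    90,471.3487
Price P = Σ PV = 11,063.6625.
Macaulay duration = Σ(t·PV) / P = 90,471.3487 / 11,063.6625 = 8.17734 half-year periods.
In years: 8.17734 / 2 = 4.08867 years.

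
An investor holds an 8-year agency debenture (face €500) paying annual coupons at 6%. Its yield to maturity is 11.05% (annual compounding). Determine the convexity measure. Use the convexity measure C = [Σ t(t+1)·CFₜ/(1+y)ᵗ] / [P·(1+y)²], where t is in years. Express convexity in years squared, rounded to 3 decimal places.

42.413

With y = 0.1105:
  t   CF        PV=CF/(1+0.1105)^t    t·PV        t(t+1)·PV
  1        30.00        27.0149        27.0149          54.0297
  2        30.00        24.3268        48.6535         145.9605
  3        30.00        21.9061        65.7184         262.8735
  4        30.00        19.7264        78.9054         394.5272
  5        30.00        17.7635        88.8175         532.9049
  6        30.00        15.9959        95.9757         671.8297
  7        30.00        14.4043       100.8299         806.6392
  8       530.00       229.1540     1,833.2317      16,499.0851
  Σ                    370.2918     2,339.1469      19,367.8499
P = 370.2918.
Convexity = Σ t(t+1)·PV / [P·(1+y)²] = 19,367.8499 / (370.2918 × 1.233210) = 42.41312.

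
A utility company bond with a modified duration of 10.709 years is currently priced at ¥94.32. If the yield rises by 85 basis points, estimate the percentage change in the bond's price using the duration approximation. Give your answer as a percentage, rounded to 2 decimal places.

-9.10%

Duration approximation: ΔP/P ≈ -D_mod · Δy = -10.709 × (+0.0085) = -0.0910265.
As a percentage: -9.10265%.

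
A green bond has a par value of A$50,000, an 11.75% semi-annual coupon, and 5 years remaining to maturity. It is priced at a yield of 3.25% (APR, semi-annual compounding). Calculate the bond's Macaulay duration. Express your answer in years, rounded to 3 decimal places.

Periodic yield y = 0.01625. Discount each cash flow and weight by its period:
  t   CF        PV=CF/(1+0.01625)^t    t·PV
  1     2,937.50     2,890.5289     2,890.5289
  2     2,937.50     2,844.3089     5,688.6178
  3     2,937.50     2,798.8279     8,396.4838
  4     2,937.50     2,754.0742    11,016.2969
  5     2,937.50     2,710.0361    13,550.1807
  6     2,937.50     2,666.7022    16,000.2134
  7     2,937.50     2,624.0612    18,368.4286
  8     2,937.50     2,582.1021    20,656.8166
  9     2,937.50     2,540.8138    22,867.3246
  10   52,937.50    45,056.5404   450,565.4036
  Σ                 69,467.9958   570,000.2949
Price P = Σ PV = 69,467.9958.
Macaulay duration = Σ(t·PV) / P = 570,000.2949 / 69,467.9958 = 8.20522 half-year periods.
In years: 8.20522 / 2 = 4.10261 years.

4.103 years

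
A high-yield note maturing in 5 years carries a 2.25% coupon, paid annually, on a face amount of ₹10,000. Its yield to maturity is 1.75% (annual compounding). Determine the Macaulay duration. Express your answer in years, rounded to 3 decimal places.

Periodic yield y = 0.0175. Discount each cash flow and weight by its year:
  t   CF        PV=CF/(1+0.0175)^t    t·PV
  1       225.00       221.1302       221.1302
  2       225.00       217.3270       434.6540
  3       225.00       213.5892       640.7676
  4       225.00       209.9157       839.6627
  5    10,225.00     9,375.4307    46,877.1534
  Σ                 10,237.3928    49,013.3678
Price P = Σ PV = 10,237.3928.
Macaulay duration = Σ(t·PV) / P = 49,013.3678 / 10,237.3928 = 4.78768 years.

4.788 years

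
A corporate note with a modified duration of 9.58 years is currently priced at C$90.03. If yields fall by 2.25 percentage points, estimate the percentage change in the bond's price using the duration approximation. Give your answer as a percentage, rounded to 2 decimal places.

Duration approximation: ΔP/P ≈ -D_mod · Δy = -9.58 × (-0.0225) = +0.215550.
As a percentage: +21.5550%.

+21.56%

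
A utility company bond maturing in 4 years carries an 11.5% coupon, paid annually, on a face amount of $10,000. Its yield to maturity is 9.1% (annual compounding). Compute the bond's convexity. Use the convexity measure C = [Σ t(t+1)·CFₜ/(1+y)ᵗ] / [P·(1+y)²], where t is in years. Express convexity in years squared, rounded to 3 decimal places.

With y = 0.091:
  t   CF        PV=CF/(1+0.091)^t    t·PV        t(t+1)·PV
  1     1,150.00     1,054.0788     1,054.0788       2,108.1577
  2     1,150.00       966.1584     1,932.3168       5,796.9505
  3     1,150.00       885.5714     2,656.7142      10,626.8570
  4    11,150.00     7,870.0205    31,480.0821     157,400.4105
  Σ                 10,775.8292    37,123.1920     175,932.3756
P = 10,775.8292.
Convexity = Σ t(t+1)·PV / [P·(1+y)²] = 175,932.3756 / (10,775.8292 × 1.190281) = 13.71657.

13.717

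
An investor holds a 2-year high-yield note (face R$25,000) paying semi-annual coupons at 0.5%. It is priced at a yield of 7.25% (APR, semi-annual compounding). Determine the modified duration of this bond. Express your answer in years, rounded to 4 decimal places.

1.9223 years

Periodic yield y = 0.03625. First find Macaulay duration:
  t   CF        PV=CF/(1+0.03625)^t    t·PV
  1        62.50        60.3136        60.3136
  2        62.50        58.2037       116.4075
  3        62.50        56.1677       168.5030
  4    25,062.50    21,735.3289    86,941.3155
  Σ                 21,910.0139    87,286.5396
P = 21,910.0139; Macaulay duration = 87,286.5396 / 21,910.0139 = 3.98387 half-year periods = 1.99193 years.
Modified duration = D_Mac / (1 + y) = 1.99193 / 1.03625 = 1.92225 years.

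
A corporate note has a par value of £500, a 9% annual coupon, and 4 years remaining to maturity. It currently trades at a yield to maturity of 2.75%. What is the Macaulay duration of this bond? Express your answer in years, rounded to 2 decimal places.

Periodic yield y = 0.0275. Discount each cash flow and weight by its year:
  t   CF        PV=CF/(1+0.0275)^t    t·PV
  1        45.00        43.7956        43.7956
  2        45.00        42.6235        85.2469
  3        45.00        41.4827       124.4481
  4       545.00       488.9553     1,955.8213
  Σ                    616.8571     2,209.3120
Price P = Σ PV = 616.8571.
Macaulay duration = Σ(t·PV) / P = 2,209.3120 / 616.8571 = 3.58156 years.

3.58 years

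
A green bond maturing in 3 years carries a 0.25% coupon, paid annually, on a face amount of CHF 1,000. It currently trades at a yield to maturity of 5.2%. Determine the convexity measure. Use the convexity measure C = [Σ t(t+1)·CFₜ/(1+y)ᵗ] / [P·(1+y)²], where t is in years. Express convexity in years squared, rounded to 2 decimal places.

With y = 0.052:
  t   CF        PV=CF/(1+0.052)^t    t·PV        t(t+1)·PV
  1         2.50         2.3764         2.3764           4.7529
  2         2.50         2.2590         4.5179          13.5538
  3     1,002.50       861.0674     2,583.2023      10,332.8091
  Σ                    865.7028     2,590.0966      10,351.1158
P = 865.7028.
Convexity = Σ t(t+1)·PV / [P·(1+y)²] = 10,351.1158 / (865.7028 × 1.106704) = 10.80406.

10.80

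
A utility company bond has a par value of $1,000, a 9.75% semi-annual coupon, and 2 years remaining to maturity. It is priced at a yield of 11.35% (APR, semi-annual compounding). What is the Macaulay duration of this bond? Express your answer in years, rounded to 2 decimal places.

1.86 years

Periodic yield y = 0.05675. Discount each cash flow and weight by its period:
  t   CF        PV=CF/(1+0.05675)^t    t·PV
  1        48.75        46.1320        46.1320
  2        48.75        43.6546        87.3092
  3        48.75        41.3103       123.9308
  4     1,048.75       840.9747     3,363.8989
  Σ                    972.0716     3,621.2709
Price P = Σ PV = 972.0716.
Macaulay duration = Σ(t·PV) / P = 3,621.2709 / 972.0716 = 3.72531 half-year periods.
In years: 3.72531 / 2 = 1.86266 years.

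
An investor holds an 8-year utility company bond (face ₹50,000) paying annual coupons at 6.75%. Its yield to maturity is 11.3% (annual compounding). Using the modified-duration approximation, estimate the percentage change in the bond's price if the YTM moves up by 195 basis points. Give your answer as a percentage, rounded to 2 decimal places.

-10.84%

Periodic yield y = 0.113. Modified duration first:
  t   CF        PV=CF/(1+0.113)^t    t·PV
  1     3,375.00     3,032.3450     3,032.3450
  2     3,375.00     2,724.4789     5,448.9578
  3     3,375.00     2,447.8696     7,343.6089
  4     3,375.00     2,199.3438     8,797.3751
  5     3,375.00     1,976.0501     9,880.2506
  6     3,375.00     1,775.4269    10,652.5613
  7     3,375.00     1,595.1724    11,166.2068
  8    53,375.00    22,666.0881   181,328.7052
  Σ                 38,416.7749   237,650.0107
P = 38,416.7749; D_Mac = 6.18610 yrs; D_mod = 6.18610/(1+0.113) = 5.55804 yrs.
ΔP/P ≈ -D_mod · Δy = -5.55804 × (+0.0195) = -0.108382 = -10.8382%.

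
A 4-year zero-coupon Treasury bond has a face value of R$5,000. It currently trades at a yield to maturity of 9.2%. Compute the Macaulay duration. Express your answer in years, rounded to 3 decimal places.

4.000 years

A zero-coupon bond has a single cash flow at maturity, so its Macaulay duration equals its maturity: 4 years.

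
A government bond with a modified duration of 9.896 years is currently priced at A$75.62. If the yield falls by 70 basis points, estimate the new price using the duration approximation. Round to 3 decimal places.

Duration approximation: ΔP/P ≈ -D_mod · Δy = -9.896 × (-0.007) = +0.069272.
New price ≈ 75.62 × (1 + 0.069272) = 80.85834864.

A$80.858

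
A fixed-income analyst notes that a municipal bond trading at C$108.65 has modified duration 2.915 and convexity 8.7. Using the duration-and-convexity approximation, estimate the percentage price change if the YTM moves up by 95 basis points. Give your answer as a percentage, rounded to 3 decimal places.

Duration effect: -D_mod·Δy = -2.915 × (+0.0095) = -0.0276925
Convexity effect: ½·C·(Δy)² = 0.5 × 8.7 × (0.0095)² = +0.0003925875
ΔP/P ≈ -0.0276925 + 0.0003925875 = -0.0272999125
= -2.72999125%.

-2.730%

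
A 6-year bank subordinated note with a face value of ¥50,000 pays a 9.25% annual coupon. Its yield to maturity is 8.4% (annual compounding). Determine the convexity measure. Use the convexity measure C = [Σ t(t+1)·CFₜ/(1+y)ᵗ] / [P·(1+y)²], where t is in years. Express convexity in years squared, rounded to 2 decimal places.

27.03

With y = 0.084:
  t   CF        PV=CF/(1+0.084)^t    t·PV        t(t+1)·PV
  1     4,625.00     4,266.6052     4,266.6052       8,533.2103
  2     4,625.00     3,935.9826     7,871.9653      23,615.8958
  3     4,625.00     3,630.9803    10,892.9408      43,571.7634
  4     4,625.00     3,349.6128    13,398.4512      66,992.2561
  5     4,625.00     3,090.0487    15,450.2436      92,701.4614
  6    54,625.00    33,667.8789   202,007.2736   1,414,050.9150
  Σ                 51,941.1085   253,887.4796   1,649,465.5020
P = 51,941.1085.
Convexity = Σ t(t+1)·PV / [P·(1+y)²] = 1,649,465.5020 / (51,941.1085 × 1.175056) = 27.02548.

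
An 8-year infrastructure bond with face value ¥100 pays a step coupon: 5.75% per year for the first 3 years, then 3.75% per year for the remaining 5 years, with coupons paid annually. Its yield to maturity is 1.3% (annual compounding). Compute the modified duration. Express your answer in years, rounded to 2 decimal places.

6.82 years

Periodic yield y = 0.013. First find Macaulay duration:
  t   CF        PV=CF/(1+0.013)^t    t·PV
  1         5.75         5.6762         5.6762
  2         5.75         5.6034        11.2067
  3         5.75         5.5315        16.5944
  4         3.75         3.5612        14.2447
  5         3.75         3.5155        17.5774
  6         3.75         3.4704        20.8222
  7         3.75         3.4258        23.9808
  8       103.75        93.5648       748.5185
  Σ                    124.3487       858.6208
P = 124.3487; Macaulay duration = 858.6208 / 124.3487 = 6.90495 years.
Modified duration = D_Mac / (1 + y) = 6.90495 / 1.013 = 6.81633 years.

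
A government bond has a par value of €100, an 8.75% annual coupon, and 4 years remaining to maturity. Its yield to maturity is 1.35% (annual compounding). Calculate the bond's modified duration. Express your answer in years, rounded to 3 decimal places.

Periodic yield y = 0.0135. First find Macaulay duration:
  t   CF        PV=CF/(1+0.0135)^t    t·PV
  1         8.75         8.6334         8.6334
  2         8.75         8.5184        17.0369
  3         8.75         8.4050        25.2149
  4       108.75       103.0705       412.2819
  Σ                    128.6273       463.1672
P = 128.6273; Macaulay duration = 463.1672 / 128.6273 = 3.60085 years.
Modified duration = D_Mac / (1 + y) = 3.60085 / 1.0135 = 3.55288 years.

3.553 years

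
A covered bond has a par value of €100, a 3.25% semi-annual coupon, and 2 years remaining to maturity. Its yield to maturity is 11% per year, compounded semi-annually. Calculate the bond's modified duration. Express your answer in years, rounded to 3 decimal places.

Periodic yield y = 0.055. First find Macaulay duration:
  t   CF        PV=CF/(1+0.055)^t    t·PV
  1        1.625         1.5403         1.5403
  2        1.625         1.4600         2.9200
  3        1.625         1.3839         4.1516
  4      101.625        82.0334       328.1336
  Σ                     86.4175       336.7455
P = 86.4175; Macaulay duration = 336.7455 / 86.4175 = 3.89673 half-year periods = 1.94836 years.
Modified duration = D_Mac / (1 + y) = 1.94836 / 1.055 = 1.84679 years.

1.847 years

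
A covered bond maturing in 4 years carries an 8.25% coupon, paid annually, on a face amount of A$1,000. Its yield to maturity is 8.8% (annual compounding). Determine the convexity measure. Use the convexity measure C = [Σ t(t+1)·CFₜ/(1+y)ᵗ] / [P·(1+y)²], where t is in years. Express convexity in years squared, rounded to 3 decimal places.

14.441

With y = 0.088:
  t   CF        PV=CF/(1+0.088)^t    t·PV        t(t+1)·PV
  1        82.50        75.8272        75.8272         151.6544
  2        82.50        69.6941       139.3882         418.1647
  3        82.50        64.0571       192.1713         768.6852
  4     1,082.50       772.5246     3,090.0984      15,450.4922
  Σ                    982.1030     3,497.4852      16,788.9965
P = 982.1030.
Convexity = Σ t(t+1)·PV / [P·(1+y)²] = 16,788.9965 / (982.1030 × 1.183744) = 14.44142.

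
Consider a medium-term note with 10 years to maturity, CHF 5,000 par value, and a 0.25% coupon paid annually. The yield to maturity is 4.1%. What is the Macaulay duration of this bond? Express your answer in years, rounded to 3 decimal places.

9.859 years

Periodic yield y = 0.041. Discount each cash flow and weight by its year:
  t   CF        PV=CF/(1+0.041)^t    t·PV
  1        12.50        12.0077        12.0077
  2        12.50        11.5348        23.0695
  3        12.50        11.0805        33.2414
  4        12.50        10.6441        42.5762
  5        12.50        10.2248        51.1242
  6        12.50         9.8221        58.9328
  7        12.50         9.4353        66.0470
  8        12.50         9.0637        72.5094
  9        12.50         8.7067        78.3603
  10    5,012.50     3,353.8767    33,538.7669
  Σ                  3,446.3963    33,976.6352
Price P = Σ PV = 3,446.3963.
Macaulay duration = Σ(t·PV) / P = 33,976.6352 / 3,446.3963 = 9.85860 years.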